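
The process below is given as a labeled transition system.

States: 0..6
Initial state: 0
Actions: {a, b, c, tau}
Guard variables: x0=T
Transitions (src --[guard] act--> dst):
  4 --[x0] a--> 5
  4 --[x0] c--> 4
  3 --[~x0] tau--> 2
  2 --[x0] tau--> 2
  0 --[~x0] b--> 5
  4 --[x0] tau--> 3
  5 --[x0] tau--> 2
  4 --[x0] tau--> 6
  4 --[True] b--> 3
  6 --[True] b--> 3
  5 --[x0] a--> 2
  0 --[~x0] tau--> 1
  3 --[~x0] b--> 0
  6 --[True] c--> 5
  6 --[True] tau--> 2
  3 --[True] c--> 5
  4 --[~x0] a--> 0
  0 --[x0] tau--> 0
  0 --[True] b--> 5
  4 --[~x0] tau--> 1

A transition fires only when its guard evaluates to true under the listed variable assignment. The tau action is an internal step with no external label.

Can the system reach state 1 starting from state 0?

Answer: UNREACHABLE

Analysis:
After dropping false guards: 14 live edges.
Layer 0: {0}
Layer 1: {5}  total {0,5}
Layer 2: {2}  total {0,2,5}
Reach set: {0,2,5}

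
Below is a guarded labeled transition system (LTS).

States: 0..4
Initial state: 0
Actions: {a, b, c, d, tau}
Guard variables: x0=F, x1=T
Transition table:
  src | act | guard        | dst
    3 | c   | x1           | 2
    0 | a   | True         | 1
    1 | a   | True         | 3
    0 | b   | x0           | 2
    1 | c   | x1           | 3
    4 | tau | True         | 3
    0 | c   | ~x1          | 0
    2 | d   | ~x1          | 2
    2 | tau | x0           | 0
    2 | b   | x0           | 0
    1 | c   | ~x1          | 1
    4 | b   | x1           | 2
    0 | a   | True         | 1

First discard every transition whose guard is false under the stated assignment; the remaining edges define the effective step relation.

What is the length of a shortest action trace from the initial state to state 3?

Layered search for 3:
  depth 0: {0}
  depth 1: {1}
  depth 2: {3}
3 enters at depth 2; path a·a

Answer: 2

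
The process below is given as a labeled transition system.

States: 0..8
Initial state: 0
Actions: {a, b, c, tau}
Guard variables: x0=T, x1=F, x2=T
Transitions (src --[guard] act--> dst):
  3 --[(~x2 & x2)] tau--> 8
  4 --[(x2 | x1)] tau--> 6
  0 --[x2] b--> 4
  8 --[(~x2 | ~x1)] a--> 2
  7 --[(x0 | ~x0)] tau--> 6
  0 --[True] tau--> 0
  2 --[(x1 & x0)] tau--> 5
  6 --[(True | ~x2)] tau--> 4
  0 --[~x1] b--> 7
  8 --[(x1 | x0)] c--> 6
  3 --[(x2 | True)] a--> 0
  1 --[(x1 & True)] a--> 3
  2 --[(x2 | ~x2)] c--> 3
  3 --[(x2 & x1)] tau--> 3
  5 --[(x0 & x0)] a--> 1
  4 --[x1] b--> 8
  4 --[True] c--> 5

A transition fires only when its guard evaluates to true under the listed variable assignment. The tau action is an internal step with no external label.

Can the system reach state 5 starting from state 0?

Answer: REACHABLE

Analysis:
After dropping false guards: 12 live edges.
L0 = {0}
L1 = {4,7}  cumulative {0,4,7}
L2 = {5,6}  cumulative {0,4,5,6,7}
L3 = {1}  cumulative {0,1,4,5,6,7}
R = {0,1,4,5,6,7}
Path to 5: b·c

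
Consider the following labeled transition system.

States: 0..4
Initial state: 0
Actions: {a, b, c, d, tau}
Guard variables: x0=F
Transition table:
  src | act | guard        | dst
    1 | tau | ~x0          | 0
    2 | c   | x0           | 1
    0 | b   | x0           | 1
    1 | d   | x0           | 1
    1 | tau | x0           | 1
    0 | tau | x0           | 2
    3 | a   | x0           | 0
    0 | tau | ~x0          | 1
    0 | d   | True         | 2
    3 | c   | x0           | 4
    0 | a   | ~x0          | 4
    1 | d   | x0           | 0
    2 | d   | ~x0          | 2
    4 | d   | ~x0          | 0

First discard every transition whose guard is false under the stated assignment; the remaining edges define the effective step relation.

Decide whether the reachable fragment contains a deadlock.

R = {0,1,2,4}
  0: a→4  d→2  tau→1  [3 out]
  1: tau→0  [1 out]
  2: d→2  [1 out]
  4: d→0  [1 out]

Answer: DEADLOCK-FREE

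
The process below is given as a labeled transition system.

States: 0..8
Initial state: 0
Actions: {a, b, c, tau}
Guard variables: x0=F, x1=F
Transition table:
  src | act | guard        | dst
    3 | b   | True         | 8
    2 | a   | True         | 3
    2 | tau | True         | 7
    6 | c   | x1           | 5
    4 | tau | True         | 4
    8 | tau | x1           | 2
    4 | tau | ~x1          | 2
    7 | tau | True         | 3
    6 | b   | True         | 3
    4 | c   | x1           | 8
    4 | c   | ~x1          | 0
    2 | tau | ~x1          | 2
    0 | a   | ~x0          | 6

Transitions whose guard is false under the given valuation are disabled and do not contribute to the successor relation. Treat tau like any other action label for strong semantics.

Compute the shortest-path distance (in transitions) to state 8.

Answer: 3

Trace:
BFS to 8:
  L0 = {0}
  L1 = {6}
  L2 = {3}
  L3 = {8}
8 enters at depth 3; path a·b·b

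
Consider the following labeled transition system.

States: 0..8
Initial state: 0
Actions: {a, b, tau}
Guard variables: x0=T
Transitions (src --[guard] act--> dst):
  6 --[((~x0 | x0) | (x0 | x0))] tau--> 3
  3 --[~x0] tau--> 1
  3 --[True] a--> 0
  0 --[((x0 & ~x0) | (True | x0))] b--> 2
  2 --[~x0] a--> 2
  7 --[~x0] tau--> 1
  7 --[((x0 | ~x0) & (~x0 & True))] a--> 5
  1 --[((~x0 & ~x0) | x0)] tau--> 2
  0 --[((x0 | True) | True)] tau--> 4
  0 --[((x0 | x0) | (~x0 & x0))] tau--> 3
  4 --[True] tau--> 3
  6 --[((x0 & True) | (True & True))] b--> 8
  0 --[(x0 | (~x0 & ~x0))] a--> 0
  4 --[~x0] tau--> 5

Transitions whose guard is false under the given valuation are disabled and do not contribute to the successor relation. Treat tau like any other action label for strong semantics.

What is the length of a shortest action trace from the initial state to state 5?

Answer: UNREACHABLE

Trace:
Breadth-first toward 5:
  L0 = {0}
  L1 = {2,3,4}
5 never appears.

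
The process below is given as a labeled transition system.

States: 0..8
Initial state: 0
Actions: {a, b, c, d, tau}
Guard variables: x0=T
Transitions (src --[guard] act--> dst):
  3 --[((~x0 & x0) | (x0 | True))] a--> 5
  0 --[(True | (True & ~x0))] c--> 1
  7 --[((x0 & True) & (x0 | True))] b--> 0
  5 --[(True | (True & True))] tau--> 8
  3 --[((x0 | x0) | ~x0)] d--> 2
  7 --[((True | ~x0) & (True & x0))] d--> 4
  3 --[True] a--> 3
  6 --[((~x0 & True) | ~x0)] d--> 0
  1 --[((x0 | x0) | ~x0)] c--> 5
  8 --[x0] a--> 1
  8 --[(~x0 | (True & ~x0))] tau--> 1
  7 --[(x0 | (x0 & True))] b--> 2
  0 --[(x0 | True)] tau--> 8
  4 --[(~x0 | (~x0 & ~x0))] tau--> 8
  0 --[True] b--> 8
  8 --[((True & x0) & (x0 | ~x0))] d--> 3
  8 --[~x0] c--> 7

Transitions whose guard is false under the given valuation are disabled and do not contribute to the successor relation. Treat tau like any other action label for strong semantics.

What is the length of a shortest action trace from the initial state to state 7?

Answer: UNREACHABLE

Trace:
Breadth-first toward 7:
  depth 0: {0}
  depth 1: {1,8}
  depth 2: {3,5}
  depth 3: {2}
7 never appears.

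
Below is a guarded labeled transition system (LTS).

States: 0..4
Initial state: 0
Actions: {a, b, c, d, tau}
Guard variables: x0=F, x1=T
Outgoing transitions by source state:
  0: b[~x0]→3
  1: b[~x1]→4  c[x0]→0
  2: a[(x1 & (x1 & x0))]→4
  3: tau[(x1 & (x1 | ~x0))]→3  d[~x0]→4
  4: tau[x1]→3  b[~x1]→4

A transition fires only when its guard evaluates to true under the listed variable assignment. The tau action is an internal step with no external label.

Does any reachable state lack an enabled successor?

Reachable = {0,3,4}
  0: b→3  [deg 1]
  3: d→4  tau→3  [deg 2]
  4: tau→3  [deg 1]

Answer: DEADLOCK-FREE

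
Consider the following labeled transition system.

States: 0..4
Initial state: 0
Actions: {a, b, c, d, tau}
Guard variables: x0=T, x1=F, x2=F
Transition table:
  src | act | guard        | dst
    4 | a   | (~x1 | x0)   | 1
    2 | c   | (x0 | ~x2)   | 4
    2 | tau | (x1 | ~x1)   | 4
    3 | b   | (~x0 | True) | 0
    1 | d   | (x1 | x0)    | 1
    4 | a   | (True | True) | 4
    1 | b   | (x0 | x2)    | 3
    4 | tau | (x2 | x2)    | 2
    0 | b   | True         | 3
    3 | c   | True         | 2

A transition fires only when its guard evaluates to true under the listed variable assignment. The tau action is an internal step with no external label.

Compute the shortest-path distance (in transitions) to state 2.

Answer: 2

Working:
Layered search for 2:
  Layer 0: {0}
  Layer 1: {3}
  Layer 2: {2}
2 enters at depth 2; path b·c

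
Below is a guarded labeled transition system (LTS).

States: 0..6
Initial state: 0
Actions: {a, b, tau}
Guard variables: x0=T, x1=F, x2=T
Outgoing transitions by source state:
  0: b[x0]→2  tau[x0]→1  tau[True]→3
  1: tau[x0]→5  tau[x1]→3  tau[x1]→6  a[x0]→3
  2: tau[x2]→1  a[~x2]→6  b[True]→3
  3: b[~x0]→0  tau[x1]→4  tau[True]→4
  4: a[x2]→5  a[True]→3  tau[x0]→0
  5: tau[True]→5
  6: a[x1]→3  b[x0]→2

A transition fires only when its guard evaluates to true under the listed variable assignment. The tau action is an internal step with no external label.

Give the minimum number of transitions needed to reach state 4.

Breadth-first toward 4:
  depth 0: {0}
  depth 1: {1,2,3}
  depth 2: {4,5}
first hit 4 at d=2 via tau·tau

Answer: 2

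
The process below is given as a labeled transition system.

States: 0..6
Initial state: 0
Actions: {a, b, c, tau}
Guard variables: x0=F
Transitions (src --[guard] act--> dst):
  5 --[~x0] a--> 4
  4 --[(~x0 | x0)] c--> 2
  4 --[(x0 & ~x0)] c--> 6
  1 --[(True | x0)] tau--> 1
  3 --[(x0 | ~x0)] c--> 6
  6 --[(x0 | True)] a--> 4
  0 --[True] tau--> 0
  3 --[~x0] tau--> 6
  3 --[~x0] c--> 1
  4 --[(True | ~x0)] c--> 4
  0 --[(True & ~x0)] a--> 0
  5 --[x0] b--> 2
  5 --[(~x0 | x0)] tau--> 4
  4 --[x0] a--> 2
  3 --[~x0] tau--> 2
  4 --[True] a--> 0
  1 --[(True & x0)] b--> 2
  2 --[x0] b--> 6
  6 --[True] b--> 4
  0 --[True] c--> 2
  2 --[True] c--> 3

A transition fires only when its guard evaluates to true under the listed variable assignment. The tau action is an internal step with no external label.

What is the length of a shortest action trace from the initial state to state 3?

Answer: 2

Working:
Layered search for 3:
  Layer 0: {0}
  Layer 1: {2}
  Layer 2: {3}
first hit 3 at d=2 via c·c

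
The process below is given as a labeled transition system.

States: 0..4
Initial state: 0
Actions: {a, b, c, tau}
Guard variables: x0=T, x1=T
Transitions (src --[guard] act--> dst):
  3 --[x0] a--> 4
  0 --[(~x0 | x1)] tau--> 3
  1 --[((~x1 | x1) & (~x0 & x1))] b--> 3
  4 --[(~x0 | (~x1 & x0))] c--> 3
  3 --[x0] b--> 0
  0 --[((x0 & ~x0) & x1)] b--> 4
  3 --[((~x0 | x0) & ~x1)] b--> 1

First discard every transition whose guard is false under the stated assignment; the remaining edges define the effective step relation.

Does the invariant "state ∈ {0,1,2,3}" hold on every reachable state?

Answer: INVARIANT VIOLATED at state 4

Working:
Allowed set {0,1,2,3}
Reach set: {0,3,4}
  0: safe
  3: safe
  4: VIOLATES
witness against invariant: tau·a → 4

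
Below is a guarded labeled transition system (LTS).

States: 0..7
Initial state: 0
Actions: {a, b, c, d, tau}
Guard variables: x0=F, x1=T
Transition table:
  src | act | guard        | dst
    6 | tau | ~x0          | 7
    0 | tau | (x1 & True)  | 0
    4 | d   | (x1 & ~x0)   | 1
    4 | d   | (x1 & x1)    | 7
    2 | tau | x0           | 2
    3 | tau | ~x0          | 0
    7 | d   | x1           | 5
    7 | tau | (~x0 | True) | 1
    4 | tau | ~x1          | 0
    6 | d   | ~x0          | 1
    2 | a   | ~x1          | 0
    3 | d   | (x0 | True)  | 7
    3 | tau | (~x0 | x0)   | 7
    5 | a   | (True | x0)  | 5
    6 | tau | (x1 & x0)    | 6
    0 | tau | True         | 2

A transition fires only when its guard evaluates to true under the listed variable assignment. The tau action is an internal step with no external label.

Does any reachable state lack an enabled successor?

Answer: DEADLOCK at state 2

Analysis:
R = {0,2}
  0: tau→0  tau→2  [2 out]
  2: ∅  [STUCK]
witness 2: tau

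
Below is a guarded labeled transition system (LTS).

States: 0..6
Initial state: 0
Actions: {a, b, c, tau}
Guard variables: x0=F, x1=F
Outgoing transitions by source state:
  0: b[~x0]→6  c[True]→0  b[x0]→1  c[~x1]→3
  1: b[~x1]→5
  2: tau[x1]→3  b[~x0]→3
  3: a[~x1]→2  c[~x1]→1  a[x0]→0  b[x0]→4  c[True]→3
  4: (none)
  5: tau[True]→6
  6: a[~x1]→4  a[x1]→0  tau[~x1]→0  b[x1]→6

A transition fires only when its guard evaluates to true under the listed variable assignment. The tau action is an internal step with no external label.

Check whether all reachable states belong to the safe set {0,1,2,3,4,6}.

Safe = {0,1,2,3,4,6}
Reachable = {0,1,2,3,4,5,6}
  0: ✓
  1: ✓
  2: ✓
  3: ✓
  4: ✓
  5: outside
  6: ✓
witness against invariant: c·c·b → 5

Answer: INVARIANT VIOLATED at state 5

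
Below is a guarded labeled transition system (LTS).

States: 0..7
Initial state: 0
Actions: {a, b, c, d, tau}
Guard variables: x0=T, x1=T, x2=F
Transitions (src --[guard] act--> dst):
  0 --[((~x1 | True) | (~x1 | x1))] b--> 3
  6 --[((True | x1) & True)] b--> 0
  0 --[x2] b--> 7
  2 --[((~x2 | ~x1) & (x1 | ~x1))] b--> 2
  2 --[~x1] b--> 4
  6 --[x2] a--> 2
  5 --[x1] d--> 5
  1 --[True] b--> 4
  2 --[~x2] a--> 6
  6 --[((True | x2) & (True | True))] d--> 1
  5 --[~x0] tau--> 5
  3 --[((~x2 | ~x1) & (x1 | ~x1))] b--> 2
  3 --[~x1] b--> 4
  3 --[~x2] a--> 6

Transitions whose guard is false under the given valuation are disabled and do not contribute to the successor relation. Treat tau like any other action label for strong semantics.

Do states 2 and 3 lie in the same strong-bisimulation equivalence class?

Answer: BISIMILAR

Trace:
Compute ~ classes (split until stable):
  P[0] = {{0,1,2,3,4,5,6,7}}
  P[1] = {{0,1},{2,3},{4,7},{5},{6}}
  P[2] = {{0},{1},{2,3},{4,7},{5},{6}}
6 equivalence class(es) (converged in 3)
2∈{2,3}, 3∈{2,3}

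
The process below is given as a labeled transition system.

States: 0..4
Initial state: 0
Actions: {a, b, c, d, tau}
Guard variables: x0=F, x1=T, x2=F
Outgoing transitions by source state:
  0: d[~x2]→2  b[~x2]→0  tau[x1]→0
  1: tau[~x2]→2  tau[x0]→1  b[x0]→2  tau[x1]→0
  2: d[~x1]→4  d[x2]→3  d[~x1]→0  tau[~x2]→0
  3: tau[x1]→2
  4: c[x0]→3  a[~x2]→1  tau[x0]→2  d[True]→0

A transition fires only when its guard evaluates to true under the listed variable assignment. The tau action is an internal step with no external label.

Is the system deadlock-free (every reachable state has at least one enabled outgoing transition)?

Answer: DEADLOCK-FREE

Trace:
Reachable = {0,2}
  0: b→0  d→2  tau→0  [deg 3]
  2: tau→0  [deg 1]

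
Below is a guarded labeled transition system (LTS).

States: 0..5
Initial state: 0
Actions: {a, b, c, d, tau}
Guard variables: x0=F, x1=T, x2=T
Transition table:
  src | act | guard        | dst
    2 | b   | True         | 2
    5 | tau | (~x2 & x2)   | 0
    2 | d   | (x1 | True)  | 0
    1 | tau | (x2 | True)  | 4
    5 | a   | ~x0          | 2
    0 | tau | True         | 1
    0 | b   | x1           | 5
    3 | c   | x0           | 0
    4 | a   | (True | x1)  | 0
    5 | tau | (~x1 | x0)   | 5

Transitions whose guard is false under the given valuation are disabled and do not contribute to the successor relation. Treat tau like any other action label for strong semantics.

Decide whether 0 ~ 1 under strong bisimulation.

Bisimulation quotient by refinement:
  P[0] = {{0,1,2,3,4,5}}
  P[1] = {{0},{1},{2},{3},{4,5}}
  P[2] = {{0},{1},{2},{3},{4},{5}}
6 equivalence class(es) (converged in 3)
[0]={0}  [1]={1}

Answer: NOT BISIMILAR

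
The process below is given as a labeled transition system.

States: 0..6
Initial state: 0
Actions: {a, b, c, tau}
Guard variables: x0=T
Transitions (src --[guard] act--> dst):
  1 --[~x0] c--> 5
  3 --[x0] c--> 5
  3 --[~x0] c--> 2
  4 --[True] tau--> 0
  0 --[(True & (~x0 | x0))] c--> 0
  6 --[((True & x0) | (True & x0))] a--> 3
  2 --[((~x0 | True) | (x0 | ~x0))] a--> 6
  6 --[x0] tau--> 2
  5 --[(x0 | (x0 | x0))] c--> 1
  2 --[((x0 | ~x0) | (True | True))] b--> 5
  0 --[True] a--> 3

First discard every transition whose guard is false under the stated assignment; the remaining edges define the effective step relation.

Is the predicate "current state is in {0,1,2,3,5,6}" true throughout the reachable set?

Allowed set {0,1,2,3,5,6}
Reachable = {0,1,3,5}
  0: ok
  1: ok
  3: ok
  5: ok

Answer: INVARIANT HOLDS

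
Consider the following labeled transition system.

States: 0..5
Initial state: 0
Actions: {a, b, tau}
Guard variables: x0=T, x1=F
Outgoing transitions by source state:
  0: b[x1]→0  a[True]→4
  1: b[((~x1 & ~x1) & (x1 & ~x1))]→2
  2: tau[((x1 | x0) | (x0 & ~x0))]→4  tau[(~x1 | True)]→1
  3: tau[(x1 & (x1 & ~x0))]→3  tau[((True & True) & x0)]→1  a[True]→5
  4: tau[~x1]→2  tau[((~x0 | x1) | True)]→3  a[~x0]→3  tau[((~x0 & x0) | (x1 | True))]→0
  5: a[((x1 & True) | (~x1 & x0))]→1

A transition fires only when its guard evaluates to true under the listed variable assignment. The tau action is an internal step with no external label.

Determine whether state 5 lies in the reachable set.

Answer: REACHABLE

Trace:
Guard filter leaves 9 enabled edge(s).
Layer 0: {0}
Layer 1: {4}  now seen {0,4}
Layer 2: {2,3}  now seen {0,2,3,4}
Layer 3: {1,5}  now seen {0,1,2,3,4,5}
Reach set: {0,1,2,3,4,5}
witness 5: a·tau·a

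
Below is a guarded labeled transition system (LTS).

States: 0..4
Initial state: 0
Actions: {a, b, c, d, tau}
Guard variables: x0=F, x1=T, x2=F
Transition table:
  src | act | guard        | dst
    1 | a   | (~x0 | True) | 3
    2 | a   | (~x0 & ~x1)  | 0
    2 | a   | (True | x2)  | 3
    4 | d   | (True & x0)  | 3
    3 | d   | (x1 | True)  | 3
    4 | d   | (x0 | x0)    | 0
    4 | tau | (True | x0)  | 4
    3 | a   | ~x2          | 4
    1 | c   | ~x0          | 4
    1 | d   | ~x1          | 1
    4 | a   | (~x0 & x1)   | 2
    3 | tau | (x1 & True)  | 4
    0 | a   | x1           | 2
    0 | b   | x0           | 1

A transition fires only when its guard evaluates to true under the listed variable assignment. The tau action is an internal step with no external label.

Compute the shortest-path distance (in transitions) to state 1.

BFS to 1:
  Layer 0: {0}
  Layer 1: {2}
  Layer 2: {3}
  Layer 3: {4}
1 never appears.

Answer: UNREACHABLE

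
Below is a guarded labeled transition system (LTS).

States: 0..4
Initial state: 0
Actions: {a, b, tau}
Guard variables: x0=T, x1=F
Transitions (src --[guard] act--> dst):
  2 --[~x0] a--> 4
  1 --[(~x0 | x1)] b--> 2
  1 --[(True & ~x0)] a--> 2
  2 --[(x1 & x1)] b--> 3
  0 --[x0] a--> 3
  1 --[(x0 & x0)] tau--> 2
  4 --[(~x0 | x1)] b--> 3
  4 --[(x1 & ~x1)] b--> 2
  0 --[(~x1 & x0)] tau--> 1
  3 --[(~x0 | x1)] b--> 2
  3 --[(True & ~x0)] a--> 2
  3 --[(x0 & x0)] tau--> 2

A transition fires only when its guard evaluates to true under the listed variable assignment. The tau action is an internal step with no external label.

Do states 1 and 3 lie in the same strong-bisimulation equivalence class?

Bisimulation quotient by refinement:
  round 0: {{0,1,2,3,4}}
  round 1: {{0},{1,3},{2,4}}
Fixed point at round 2; 3 class(es).
class of 1: {1,3}; class of 3: {1,3}

Answer: BISIMILAR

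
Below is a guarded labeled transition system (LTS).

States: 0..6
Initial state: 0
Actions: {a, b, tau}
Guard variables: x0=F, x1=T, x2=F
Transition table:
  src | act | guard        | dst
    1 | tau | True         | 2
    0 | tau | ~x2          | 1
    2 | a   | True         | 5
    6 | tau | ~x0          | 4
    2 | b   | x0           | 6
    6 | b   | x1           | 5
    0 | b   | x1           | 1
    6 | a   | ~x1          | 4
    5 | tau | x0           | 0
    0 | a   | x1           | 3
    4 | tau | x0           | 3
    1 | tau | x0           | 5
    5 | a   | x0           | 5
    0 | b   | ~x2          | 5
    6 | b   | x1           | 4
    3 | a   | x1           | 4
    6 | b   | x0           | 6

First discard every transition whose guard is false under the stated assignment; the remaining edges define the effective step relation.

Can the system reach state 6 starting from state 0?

After dropping false guards: 10 live edges.
L0 = {0}
L1 = {1,3,5}  cumulative {0,1,3,5}
L2 = {2,4}  cumulative {0,1,2,3,4,5}
Reachable = {0,1,2,3,4,5}

Answer: UNREACHABLE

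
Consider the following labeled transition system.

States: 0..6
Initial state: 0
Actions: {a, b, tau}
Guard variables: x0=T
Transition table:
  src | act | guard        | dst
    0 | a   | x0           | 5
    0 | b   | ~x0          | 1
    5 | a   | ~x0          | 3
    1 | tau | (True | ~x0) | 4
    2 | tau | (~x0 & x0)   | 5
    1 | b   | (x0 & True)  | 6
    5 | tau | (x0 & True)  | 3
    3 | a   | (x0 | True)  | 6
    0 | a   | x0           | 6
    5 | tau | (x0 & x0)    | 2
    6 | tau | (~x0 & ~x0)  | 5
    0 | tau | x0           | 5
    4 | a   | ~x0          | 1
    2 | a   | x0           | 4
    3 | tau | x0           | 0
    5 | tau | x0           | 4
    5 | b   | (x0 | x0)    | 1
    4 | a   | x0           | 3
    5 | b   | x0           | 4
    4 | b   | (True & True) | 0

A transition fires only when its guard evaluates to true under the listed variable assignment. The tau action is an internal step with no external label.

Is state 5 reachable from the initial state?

Answer: REACHABLE

Working:
15 transition(s) survive guard evaluation.
L0 = {0}
L1 = {5,6}  cumulative {0,5,6}
L2 = {1,2,3,4}  cumulative {0,1,2,3,4,5,6}
R = {0,1,2,3,4,5,6}
Path to 5: a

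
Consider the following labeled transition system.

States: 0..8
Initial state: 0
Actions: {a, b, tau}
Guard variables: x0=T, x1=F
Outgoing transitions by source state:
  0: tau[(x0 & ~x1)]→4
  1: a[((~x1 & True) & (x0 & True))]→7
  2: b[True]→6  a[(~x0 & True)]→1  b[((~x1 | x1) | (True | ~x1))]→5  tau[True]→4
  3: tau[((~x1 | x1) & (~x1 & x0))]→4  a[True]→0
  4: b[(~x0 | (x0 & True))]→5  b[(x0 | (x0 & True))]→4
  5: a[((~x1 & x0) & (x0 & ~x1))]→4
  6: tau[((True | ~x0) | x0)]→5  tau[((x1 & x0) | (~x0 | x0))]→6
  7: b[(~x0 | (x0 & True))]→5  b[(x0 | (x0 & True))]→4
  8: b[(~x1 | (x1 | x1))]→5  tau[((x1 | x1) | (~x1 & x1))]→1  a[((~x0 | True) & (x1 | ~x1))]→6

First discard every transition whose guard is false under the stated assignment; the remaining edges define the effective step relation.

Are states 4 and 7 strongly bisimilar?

Bisimulation quotient by refinement:
  P[0] = {{0,1,2,3,4,5,6,7,8}}
  P[1] = {{0,6},{1,5},{2},{3},{4,7},{8}}
  P[2] = {{0},{1,5},{2},{3},{4,7},{6},{8}}
7 equivalence class(es) (converged in 3)
class of 4: {4,7}; class of 7: {4,7}

Answer: BISIMILAR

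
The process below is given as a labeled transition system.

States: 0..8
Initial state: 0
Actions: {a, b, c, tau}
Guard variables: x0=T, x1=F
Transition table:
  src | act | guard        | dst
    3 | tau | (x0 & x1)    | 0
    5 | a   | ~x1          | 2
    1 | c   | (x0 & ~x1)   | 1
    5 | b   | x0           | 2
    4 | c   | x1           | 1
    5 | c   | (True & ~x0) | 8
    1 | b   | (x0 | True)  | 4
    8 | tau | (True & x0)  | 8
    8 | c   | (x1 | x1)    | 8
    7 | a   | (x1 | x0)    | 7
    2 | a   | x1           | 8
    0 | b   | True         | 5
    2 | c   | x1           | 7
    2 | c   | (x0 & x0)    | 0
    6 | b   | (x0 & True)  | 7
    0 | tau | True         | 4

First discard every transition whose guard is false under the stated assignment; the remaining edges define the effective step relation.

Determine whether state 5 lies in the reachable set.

Answer: REACHABLE

Analysis:
After dropping false guards: 10 live edges.
L0 = {0}
L1 = {4,5}  cumulative {0,4,5}
L2 = {2}  cumulative {0,2,4,5}
Reachable = {0,2,4,5}
trace reaching 5: b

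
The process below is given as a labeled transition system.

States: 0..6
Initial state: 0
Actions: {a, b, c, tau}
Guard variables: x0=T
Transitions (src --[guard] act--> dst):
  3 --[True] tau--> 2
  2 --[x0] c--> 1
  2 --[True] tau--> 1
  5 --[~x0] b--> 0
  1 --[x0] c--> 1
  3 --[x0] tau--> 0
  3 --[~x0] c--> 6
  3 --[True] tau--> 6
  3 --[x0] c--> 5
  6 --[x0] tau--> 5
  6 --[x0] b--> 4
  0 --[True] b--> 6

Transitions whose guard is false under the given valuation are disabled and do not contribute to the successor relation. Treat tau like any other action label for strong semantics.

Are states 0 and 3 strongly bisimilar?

Answer: NOT BISIMILAR

Trace:
Refine partition for ~:
  P[0] = {{0,1,2,3,4,5,6}}
  P[1] = {{0},{1},{2,3},{4,5},{6}}
  P[2] = {{0},{1},{2},{3},{4,5},{6}}
Fixed point at round 3; 6 class(es).
class of 0: {0}; class of 3: {3}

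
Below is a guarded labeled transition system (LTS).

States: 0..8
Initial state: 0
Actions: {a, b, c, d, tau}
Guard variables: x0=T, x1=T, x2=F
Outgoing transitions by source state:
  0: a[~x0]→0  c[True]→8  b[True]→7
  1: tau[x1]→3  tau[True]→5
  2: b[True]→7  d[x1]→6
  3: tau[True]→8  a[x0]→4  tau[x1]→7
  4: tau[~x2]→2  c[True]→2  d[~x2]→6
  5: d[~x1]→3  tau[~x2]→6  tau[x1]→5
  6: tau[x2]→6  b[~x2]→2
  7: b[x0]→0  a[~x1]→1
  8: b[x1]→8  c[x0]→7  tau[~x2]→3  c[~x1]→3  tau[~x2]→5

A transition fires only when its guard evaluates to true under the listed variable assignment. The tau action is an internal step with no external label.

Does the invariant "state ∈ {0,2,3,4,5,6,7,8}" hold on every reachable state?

Answer: INVARIANT HOLDS

Trace:
Inv-set: {0,2,3,4,5,6,7,8}
R = {0,2,3,4,5,6,7,8}
  0: safe
  2: safe
  3: safe
  4: safe
  5: safe
  6: safe
  7: safe
  8: safe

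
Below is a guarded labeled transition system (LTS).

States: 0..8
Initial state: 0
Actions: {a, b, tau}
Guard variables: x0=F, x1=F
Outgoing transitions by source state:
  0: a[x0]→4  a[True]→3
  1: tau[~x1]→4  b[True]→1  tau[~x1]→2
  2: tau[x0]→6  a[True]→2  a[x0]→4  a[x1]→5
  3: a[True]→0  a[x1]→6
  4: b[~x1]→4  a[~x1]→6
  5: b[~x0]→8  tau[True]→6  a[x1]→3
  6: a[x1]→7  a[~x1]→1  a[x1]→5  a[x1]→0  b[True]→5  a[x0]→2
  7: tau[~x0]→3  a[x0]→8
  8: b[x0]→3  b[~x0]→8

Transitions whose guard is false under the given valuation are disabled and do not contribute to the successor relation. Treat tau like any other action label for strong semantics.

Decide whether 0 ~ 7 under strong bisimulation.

Answer: NOT BISIMILAR

Trace:
Refine partition for ~:
  round 0: {{0,1,2,3,4,5,6,7,8}}
  round 1: {{0,2,3},{1,5},{4,6},{7},{8}}
  round 2: {{0,2,3},{1},{4},{5},{6},{7},{8}}
stable after 3 split(s): 7 block(s)
[0]={0,2,3}  [7]={7}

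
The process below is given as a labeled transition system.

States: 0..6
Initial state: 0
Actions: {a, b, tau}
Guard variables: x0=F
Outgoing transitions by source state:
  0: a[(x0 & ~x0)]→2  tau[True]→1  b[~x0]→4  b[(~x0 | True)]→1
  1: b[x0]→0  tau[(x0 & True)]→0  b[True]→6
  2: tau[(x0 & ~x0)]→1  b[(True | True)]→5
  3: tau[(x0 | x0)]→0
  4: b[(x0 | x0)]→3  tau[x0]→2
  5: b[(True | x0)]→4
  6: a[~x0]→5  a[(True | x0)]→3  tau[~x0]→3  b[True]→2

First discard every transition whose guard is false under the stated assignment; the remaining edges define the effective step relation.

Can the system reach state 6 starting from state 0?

Guard filter leaves 10 enabled edge(s).
L0 = {0}
L1 = {1,4}  now seen {0,1,4}
L2 = {6}  now seen {0,1,4,6}
L3 = {2,3,5}  now seen {0,1,2,3,4,5,6}
Reach set: {0,1,2,3,4,5,6}
Path to 6: tau·b

Answer: REACHABLE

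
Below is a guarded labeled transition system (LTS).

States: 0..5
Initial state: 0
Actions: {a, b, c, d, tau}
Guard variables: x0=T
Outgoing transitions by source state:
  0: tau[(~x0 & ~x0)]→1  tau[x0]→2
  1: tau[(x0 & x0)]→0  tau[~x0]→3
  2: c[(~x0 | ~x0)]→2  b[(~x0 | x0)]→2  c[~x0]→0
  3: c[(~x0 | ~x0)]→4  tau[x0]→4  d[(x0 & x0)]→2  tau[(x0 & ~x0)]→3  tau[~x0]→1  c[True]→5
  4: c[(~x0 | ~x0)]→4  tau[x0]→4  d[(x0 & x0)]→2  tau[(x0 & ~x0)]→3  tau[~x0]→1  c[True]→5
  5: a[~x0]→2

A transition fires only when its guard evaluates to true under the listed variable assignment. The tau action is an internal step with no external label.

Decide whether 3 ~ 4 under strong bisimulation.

Refine partition for ~:
  round 0: {{0,1,2,3,4,5}}
  round 1: {{0,1},{2},{3,4},{5}}
  round 2: {{0},{1},{2},{3,4},{5}}
stable after 3 split(s): 5 block(s)
class of 3: {3,4}; class of 4: {3,4}

Answer: BISIMILAR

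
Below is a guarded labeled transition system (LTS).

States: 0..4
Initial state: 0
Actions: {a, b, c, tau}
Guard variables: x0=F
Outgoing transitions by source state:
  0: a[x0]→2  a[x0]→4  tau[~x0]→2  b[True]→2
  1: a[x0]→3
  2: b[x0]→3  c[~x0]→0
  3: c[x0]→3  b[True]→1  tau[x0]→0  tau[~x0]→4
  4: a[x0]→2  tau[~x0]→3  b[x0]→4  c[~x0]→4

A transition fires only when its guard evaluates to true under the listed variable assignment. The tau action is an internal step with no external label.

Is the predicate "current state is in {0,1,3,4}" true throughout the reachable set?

Safe = {0,1,3,4}
R = {0,2}
  0: safe
  2: ✗ unsafe
counterexample path to 2: tau

Answer: INVARIANT VIOLATED at state 2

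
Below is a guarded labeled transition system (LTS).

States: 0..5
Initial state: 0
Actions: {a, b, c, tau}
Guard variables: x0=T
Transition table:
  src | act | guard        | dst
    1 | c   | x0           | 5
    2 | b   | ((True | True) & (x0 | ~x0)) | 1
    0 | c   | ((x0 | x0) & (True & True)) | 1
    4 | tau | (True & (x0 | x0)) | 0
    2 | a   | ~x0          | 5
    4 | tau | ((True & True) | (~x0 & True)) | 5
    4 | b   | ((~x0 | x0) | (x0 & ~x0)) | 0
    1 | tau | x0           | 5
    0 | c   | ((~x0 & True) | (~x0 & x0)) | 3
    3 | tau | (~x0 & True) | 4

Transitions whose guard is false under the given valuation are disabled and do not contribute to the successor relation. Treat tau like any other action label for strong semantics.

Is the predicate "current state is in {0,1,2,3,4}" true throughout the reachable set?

Allowed set {0,1,2,3,4}
R = {0,1,5}
  0: safe
  1: safe
  5: outside
counterexample path to 5: c·c

Answer: INVARIANT VIOLATED at state 5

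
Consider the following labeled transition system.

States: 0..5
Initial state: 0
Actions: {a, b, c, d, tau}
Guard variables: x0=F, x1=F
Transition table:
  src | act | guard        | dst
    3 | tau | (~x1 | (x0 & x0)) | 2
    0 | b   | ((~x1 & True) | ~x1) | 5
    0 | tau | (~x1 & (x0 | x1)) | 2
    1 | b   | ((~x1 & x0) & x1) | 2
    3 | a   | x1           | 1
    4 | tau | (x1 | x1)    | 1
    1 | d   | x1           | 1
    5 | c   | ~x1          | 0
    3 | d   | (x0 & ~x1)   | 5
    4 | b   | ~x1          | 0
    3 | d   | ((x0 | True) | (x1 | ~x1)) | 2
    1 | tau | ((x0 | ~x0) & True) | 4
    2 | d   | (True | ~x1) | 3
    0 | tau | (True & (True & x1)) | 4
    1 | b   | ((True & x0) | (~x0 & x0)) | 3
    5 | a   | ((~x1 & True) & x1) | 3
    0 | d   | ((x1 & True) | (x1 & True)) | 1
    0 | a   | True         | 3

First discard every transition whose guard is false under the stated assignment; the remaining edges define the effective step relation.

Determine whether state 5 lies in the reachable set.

After dropping false guards: 8 live edges.
Layer 0: {0}
Layer 1: {3,5}  now seen {0,3,5}
Layer 2: {2}  now seen {0,2,3,5}
Reach set: {0,2,3,5}
witness 5: b

Answer: REACHABLE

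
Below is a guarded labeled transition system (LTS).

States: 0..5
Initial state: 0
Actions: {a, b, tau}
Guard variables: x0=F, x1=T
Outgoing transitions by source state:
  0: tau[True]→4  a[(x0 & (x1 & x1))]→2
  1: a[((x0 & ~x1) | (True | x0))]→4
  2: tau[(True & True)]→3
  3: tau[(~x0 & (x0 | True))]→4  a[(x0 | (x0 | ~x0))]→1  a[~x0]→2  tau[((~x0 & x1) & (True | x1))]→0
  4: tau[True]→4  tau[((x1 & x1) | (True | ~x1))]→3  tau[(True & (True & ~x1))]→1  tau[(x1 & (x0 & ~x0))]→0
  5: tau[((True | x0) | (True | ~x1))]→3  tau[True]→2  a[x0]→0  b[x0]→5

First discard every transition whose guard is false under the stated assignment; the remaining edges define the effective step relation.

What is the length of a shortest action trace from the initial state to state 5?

BFS to 5:
  depth 0: {0}
  depth 1: {4}
  depth 2: {3}
  depth 3: {1,2}
5 never appears.

Answer: UNREACHABLE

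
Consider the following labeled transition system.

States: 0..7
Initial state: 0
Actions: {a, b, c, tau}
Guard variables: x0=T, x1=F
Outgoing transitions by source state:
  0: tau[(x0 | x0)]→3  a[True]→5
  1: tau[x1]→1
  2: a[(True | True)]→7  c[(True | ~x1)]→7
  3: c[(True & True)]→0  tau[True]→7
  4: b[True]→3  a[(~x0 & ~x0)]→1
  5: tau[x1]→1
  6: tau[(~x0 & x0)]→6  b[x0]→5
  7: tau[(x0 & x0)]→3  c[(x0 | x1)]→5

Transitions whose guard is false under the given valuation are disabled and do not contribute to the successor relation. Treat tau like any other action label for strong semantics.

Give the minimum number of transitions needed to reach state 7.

Breadth-first toward 7:
  Layer 0: {0}
  Layer 1: {3,5}
  Layer 2: {7}
first hit 7 at d=2 via tau·tau

Answer: 2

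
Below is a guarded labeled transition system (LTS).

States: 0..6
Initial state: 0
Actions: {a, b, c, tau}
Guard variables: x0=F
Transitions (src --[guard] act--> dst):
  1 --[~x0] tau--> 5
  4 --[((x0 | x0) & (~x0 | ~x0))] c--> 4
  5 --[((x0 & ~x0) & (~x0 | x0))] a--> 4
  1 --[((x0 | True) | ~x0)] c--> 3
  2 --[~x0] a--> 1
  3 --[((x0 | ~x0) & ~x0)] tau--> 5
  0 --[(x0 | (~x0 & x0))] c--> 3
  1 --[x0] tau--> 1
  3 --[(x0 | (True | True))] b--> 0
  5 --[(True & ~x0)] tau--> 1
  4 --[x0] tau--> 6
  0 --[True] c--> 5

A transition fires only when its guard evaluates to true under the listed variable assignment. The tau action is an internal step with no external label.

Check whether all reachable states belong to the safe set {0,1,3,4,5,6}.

Safe = {0,1,3,4,5,6}
Reach set: {0,1,3,5}
  0: ok
  1: ok
  3: ok
  5: ok

Answer: INVARIANT HOLDS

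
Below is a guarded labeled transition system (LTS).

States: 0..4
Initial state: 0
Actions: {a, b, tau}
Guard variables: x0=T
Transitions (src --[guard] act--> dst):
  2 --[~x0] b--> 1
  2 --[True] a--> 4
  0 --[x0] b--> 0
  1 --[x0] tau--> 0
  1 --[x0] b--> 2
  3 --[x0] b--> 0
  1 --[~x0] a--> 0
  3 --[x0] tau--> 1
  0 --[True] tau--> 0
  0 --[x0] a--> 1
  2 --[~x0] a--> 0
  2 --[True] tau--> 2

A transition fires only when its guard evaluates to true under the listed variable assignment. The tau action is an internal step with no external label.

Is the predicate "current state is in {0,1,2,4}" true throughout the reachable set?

Safe = {0,1,2,4}
Reach set: {0,1,2,4}
  0: ✓
  1: ✓
  2: ✓
  4: ✓

Answer: INVARIANT HOLDS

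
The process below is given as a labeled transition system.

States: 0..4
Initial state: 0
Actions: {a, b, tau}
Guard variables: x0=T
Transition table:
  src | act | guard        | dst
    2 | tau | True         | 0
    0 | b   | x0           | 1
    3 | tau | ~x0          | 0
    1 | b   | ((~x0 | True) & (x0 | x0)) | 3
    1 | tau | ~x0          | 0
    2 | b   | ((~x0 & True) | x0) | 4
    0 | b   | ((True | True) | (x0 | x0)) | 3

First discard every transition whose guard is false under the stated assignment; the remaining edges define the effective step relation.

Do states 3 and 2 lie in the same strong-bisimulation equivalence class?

Refine partition for ~:
  P[0] = {{0,1,2,3,4}}
  P[1] = {{0,1},{2},{3,4}}
  P[2] = {{0},{1},{2},{3,4}}
Fixed point at round 3; 4 class(es).
3∈{3,4}, 2∈{2}

Answer: NOT BISIMILAR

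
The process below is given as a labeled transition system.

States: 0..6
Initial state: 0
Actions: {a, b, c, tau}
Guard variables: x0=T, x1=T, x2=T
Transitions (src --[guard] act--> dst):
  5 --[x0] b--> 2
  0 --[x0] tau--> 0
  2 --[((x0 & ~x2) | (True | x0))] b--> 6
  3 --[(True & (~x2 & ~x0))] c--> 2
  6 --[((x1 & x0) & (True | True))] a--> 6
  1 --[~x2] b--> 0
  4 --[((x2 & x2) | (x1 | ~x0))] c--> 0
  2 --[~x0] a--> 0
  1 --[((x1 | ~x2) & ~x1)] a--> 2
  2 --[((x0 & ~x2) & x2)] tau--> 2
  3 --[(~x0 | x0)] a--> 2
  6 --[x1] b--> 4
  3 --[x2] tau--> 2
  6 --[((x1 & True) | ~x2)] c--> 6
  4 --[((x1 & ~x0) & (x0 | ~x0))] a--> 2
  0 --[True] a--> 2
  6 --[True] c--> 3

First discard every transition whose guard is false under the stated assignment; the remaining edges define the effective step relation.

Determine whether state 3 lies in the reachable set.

Answer: REACHABLE

Working:
11 transition(s) survive guard evaluation.
depth 0: {0}
depth 1: {2}  total {0,2}
depth 2: {6}  total {0,2,6}
depth 3: {3,4}  total {0,2,3,4,6}
Reachable = {0,2,3,4,6}
witness 3: a·b·c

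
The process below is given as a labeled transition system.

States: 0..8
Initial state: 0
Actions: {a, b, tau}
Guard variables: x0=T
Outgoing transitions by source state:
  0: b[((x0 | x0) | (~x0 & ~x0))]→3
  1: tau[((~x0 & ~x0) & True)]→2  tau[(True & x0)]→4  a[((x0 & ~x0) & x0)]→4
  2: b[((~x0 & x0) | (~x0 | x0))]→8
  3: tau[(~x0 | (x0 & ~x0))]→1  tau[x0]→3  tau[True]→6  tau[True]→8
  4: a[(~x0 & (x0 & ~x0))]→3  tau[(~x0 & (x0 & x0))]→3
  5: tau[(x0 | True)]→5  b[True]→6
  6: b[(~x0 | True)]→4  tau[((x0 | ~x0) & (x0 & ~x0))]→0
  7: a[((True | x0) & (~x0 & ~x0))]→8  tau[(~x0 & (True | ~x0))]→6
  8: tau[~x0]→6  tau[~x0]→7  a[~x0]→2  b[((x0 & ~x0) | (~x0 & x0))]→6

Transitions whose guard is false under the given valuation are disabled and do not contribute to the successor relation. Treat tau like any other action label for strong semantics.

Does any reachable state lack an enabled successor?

Reach set: {0,3,4,6,8}
  0: b→3  [deg 1]
  3: tau→3  tau→6  tau→8  [deg 3]
  4: ∅  [STUCK]
  6: b→4  [deg 1]
  8: ∅  [STUCK]
Path to 4: b·tau·b

Answer: DEADLOCK at state 4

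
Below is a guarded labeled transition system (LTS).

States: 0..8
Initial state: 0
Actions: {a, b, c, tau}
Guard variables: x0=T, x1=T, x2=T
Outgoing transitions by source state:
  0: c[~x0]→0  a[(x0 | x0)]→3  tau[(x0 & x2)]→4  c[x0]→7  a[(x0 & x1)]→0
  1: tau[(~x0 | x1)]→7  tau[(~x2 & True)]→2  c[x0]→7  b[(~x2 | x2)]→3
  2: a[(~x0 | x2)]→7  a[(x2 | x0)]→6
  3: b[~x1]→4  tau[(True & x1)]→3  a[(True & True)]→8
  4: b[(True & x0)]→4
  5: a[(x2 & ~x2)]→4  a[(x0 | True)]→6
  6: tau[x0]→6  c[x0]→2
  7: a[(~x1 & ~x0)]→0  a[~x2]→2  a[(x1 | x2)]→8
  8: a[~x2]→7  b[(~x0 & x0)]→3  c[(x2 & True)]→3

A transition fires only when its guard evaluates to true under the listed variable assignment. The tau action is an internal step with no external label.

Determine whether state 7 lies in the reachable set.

17 transition(s) survive guard evaluation.
L0 = {0}
L1 = {3,4,7}  cumulative {0,3,4,7}
L2 = {8}  cumulative {0,3,4,7,8}
Reach set: {0,3,4,7,8}
trace reaching 7: c

Answer: REACHABLE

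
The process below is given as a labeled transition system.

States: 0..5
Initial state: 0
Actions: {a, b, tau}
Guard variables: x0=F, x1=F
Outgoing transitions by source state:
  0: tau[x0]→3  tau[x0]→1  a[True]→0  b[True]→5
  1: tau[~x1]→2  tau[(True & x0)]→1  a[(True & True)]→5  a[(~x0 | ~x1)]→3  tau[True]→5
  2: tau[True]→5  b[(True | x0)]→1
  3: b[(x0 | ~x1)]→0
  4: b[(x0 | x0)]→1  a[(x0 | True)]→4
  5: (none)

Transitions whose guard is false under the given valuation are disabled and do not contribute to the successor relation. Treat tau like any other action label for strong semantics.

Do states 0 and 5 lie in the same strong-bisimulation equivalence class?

Refine partition for ~:
  P[0] = {{0,1,2,3,4,5}}
  P[1] = {{0},{1},{2},{3},{4},{5}}
6 equivalence class(es) (converged in 2)
[0]={0}  [5]={5}

Answer: NOT BISIMILAR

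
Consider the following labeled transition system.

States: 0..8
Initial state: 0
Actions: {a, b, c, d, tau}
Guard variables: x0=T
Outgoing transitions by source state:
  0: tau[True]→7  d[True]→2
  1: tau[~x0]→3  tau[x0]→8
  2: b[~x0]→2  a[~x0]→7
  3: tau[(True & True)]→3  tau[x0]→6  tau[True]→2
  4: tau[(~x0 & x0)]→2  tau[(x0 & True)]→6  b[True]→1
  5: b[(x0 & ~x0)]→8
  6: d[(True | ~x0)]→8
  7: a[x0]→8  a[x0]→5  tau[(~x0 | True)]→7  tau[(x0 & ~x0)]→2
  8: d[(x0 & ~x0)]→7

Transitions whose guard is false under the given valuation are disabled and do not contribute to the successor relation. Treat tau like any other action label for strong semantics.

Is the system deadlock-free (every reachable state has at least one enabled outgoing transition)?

Answer: DEADLOCK at state 2

Analysis:
R = {0,2,5,7,8}
  0: d→2  tau→7  [deg 2]
  2: ∅  [deadlock]
  5: ∅  [deadlock]
  7: a→5  a→8  tau→7  [deg 3]
  8: ∅  [deadlock]
Path to 2: d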